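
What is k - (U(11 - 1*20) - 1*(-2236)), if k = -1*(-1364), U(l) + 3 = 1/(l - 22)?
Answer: -26938/31 ≈ -868.97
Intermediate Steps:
U(l) = -3 + 1/(-22 + l) (U(l) = -3 + 1/(l - 22) = -3 + 1/(-22 + l))
k = 1364
k - (U(11 - 1*20) - 1*(-2236)) = 1364 - ((67 - 3*(11 - 1*20))/(-22 + (11 - 1*20)) - 1*(-2236)) = 1364 - ((67 - 3*(11 - 20))/(-22 + (11 - 20)) + 2236) = 1364 - ((67 - 3*(-9))/(-22 - 9) + 2236) = 1364 - ((67 + 27)/(-31) + 2236) = 1364 - (-1/31*94 + 2236) = 1364 - (-94/31 + 2236) = 1364 - 1*69222/31 = 1364 - 69222/31 = -26938/31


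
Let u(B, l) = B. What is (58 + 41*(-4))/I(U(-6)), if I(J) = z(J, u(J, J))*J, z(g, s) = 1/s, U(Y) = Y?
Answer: -106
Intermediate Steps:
I(J) = 1 (I(J) = J/J = 1)
(58 + 41*(-4))/I(U(-6)) = (58 + 41*(-4))/1 = (58 - 164)*1 = -106*1 = -106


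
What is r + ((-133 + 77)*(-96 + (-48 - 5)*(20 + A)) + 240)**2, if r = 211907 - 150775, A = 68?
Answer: 71182301132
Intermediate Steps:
r = 61132
r + ((-133 + 77)*(-96 + (-48 - 5)*(20 + A)) + 240)**2 = 61132 + ((-133 + 77)*(-96 + (-48 - 5)*(20 + 68)) + 240)**2 = 61132 + (-56*(-96 - 53*88) + 240)**2 = 61132 + (-56*(-96 - 4664) + 240)**2 = 61132 + (-56*(-4760) + 240)**2 = 61132 + (266560 + 240)**2 = 61132 + 266800**2 = 61132 + 71182240000 = 71182301132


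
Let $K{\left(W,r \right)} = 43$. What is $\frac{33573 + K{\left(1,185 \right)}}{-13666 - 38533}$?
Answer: $- \frac{33616}{52199} \approx -0.644$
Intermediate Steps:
$\frac{33573 + K{\left(1,185 \right)}}{-13666 - 38533} = \frac{33573 + 43}{-13666 - 38533} = \frac{33616}{-52199} = 33616 \left(- \frac{1}{52199}\right) = - \frac{33616}{52199}$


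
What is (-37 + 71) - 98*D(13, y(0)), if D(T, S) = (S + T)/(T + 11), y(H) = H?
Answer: -229/12 ≈ -19.083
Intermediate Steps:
D(T, S) = (S + T)/(11 + T)
(-37 + 71) - 98*D(13, y(0)) = (-37 + 71) - 98*(0 + 13)/(11 + 13) = 34 - 98*13/24 = 34 - 637/12 = -229/12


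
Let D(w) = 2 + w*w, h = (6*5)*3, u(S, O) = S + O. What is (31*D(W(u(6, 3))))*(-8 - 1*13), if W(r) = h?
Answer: -5274402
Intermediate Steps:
u(S, O) = O + S
h = 90 (h = 30*3 = 90)
W(r) = 90
D(w) = 2 + w²
(31*D(W(u(6, 3))))*(-8 - 1*13) = (31*(2 + 90²))*(-8 - 1*13) = (31*(2 + 8100))*(-8 - 13) = (31*8102)*(-21) = 251162*(-21) = -5274402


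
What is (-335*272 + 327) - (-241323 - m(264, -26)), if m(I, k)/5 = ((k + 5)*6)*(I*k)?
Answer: 4474850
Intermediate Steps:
m(I, k) = 5*I*k*(30 + 6*k) (m(I, k) = 5*(((k + 5)*6)*(I*k)) = 5*(((5 + k)*6)*(I*k)) = 5*((30 + 6*k)*(I*k)) = 5*(I*k*(30 + 6*k)) = 5*I*k*(30 + 6*k))
(-335*272 + 327) - (-241323 - m(264, -26)) = (-335*272 + 327) - (-241323 - 30*264*(-26)*(5 - 26)) = (-91120 + 327) - (-241323 - 30*264*(-26)*(-21)) = -90793 - (-241323 - 1*4324320) = -90793 - (-241323 - 4324320) = -90793 - 1*(-4565643) = -90793 + 4565643 = 4474850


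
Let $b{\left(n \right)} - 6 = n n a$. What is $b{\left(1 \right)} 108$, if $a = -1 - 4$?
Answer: $108$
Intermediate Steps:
$a = -5$ ($a = -1 - 4 = -5$)
$b{\left(n \right)} = 6 - 5 n^{2}$ ($b{\left(n \right)} = 6 + n n \left(-5\right) = 6 + n^{2} \left(-5\right) = 6 - 5 n^{2}$)
$b{\left(1 \right)} 108 = \left(6 - 5 \cdot 1^{2}\right) 108 = \left(6 - 5\right) 108 = 1 \cdot 108 = 108$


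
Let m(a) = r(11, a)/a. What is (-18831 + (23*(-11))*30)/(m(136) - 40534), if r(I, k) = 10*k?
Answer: 8807/13508 ≈ 0.65198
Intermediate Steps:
m(a) = 10 (m(a) = (10*a)/a = 10)
(-18831 + (23*(-11))*30)/(m(136) - 40534) = (-18831 + (23*(-11))*30)/(10 - 40534) = (-18831 - 253*30)/(-40524) = (-18831 - 7590)*(-1/40524) = -26421*(-1/40524) = 8807/13508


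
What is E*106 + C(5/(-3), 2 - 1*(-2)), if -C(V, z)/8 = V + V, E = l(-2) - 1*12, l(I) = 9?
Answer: -874/3 ≈ -291.33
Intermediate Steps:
E = -3 (E = 9 - 1*12 = 9 - 12 = -3)
C(V, z) = -16*V (C(V, z) = -8*(V + V) = -16*V)
E*106 + C(5/(-3), 2 - 1*(-2)) = -3*106 - 80/(-3) = -318 - 80*(-1)/3 = -318 - 16*(-5/3) = -318 + 80/3 = -874/3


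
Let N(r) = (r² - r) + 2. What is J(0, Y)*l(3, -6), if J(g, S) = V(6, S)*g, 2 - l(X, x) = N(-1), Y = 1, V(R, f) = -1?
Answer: 0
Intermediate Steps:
N(r) = 2 + r² - r
l(X, x) = -2 (l(X, x) = 2 - (2 + (-1)² - 1*(-1)) = 2 - (2 + 1 + 1) = 2 - 1*4 = 2 - 4 = -2)
J(g, S) = -g
J(0, Y)*l(3, -6) = -1*0*(-2) = 0*(-2) = 0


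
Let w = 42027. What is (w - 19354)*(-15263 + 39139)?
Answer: 541340548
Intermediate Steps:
(w - 19354)*(-15263 + 39139) = (42027 - 19354)*(-15263 + 39139) = 22673*23876 = 541340548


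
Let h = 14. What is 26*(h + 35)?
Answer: 1274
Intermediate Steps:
26*(h + 35) = 26*(14 + 35) = 26*49 = 1274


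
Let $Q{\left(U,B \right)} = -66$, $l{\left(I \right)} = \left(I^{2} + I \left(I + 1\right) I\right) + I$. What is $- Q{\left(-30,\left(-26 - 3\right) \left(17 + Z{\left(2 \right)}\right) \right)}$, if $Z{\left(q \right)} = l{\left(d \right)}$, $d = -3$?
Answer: $66$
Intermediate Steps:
$l{\left(I \right)} = I + I^{2} + I^{2} \left(1 + I\right)$ ($l{\left(I \right)} = \left(I^{2} + I \left(1 + I\right) I\right) + I = \left(I^{2} + I^{2} \left(1 + I\right)\right) + I = I + I^{2} + I^{2} \left(1 + I\right)$)
$Z{\left(q \right)} = -12$ ($Z{\left(q \right)} = - 3 \left(1 + \left(-3\right)^{2} + 2 \left(-3\right)\right) = - 3 \left(1 + 9 - 6\right) = \left(-3\right) 4 = -12$)
$- Q{\left(-30,\left(-26 - 3\right) \left(17 + Z{\left(2 \right)}\right) \right)} = \left(-1\right) \left(-66\right) = 66$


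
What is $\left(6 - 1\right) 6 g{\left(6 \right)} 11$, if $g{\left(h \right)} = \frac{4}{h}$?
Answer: $220$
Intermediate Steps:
$\left(6 - 1\right) 6 g{\left(6 \right)} 11 = \left(6 - 1\right) 6 \cdot \frac{4}{6} \cdot 11 = \left(6 - 1\right) 6 \cdot 4 \cdot \frac{1}{6} \cdot 11 = 5 \cdot 6 \cdot \frac{2}{3} \cdot 11 = 30 \cdot \frac{2}{3} \cdot 11 = 20 \cdot 11 = 220$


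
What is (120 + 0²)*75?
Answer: 9000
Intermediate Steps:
(120 + 0²)*75 = (120 + 0)*75 = 120*75 = 9000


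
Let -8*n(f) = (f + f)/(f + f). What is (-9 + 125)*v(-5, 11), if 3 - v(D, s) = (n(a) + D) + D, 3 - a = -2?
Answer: 3045/2 ≈ 1522.5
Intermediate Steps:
a = 5 (a = 3 - 1*(-2) = 3 + 2 = 5)
n(f) = -⅛ (n(f) = -(f + f)/(8*(f + f)) = -2*f/(8*(2*f)) = -2*f*1/(2*f)/8 = -⅛*1 = -⅛)
v(D, s) = 25/8 - 2*D (v(D, s) = 3 - ((-⅛ + D) + D) = 3 - (-⅛ + 2*D) = 3 + (⅛ - 2*D) = 25/8 - 2*D)
(-9 + 125)*v(-5, 11) = (-9 + 125)*(25/8 - 2*(-5)) = 116*(25/8 + 10) = 116*(105/8) = 3045/2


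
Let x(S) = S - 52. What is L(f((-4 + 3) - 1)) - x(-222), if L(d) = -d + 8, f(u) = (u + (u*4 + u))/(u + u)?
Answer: 279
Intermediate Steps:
x(S) = -52 + S
f(u) = 3 (f(u) = (u + (4*u + u))/((2*u)) = (u + 5*u)*(1/(2*u)) = (6*u)*(1/(2*u)) = 3)
L(d) = 8 - d
L(f((-4 + 3) - 1)) - x(-222) = (8 - 1*3) - (-52 - 222) = (8 - 3) - 1*(-274) = 5 + 274 = 279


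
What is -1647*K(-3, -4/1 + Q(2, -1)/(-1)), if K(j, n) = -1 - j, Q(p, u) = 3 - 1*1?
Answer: -3294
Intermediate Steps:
Q(p, u) = 2 (Q(p, u) = 3 - 1 = 2)
-1647*K(-3, -4/1 + Q(2, -1)/(-1)) = -1647*(-1 - 1*(-3)) = -1647*(-1 + 3) = -1647*2 = -3294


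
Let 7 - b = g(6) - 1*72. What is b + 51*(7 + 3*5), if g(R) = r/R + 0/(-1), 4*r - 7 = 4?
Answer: 28813/24 ≈ 1200.5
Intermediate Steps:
r = 11/4 (r = 7/4 + (1/4)*4 = 7/4 + 1 = 11/4 ≈ 2.7500)
g(R) = 11/(4*R) (g(R) = 11/(4*R) + 0/(-1) = 11/(4*R) + 0*(-1) = 11/(4*R) + 0 = 11/(4*R))
b = 1885/24 (b = 7 - ((11/4)/6 - 1*72) = 7 - ((11/4)*(1/6) - 72) = 7 - (11/24 - 72) = 7 - 1*(-1717/24) = 7 + 1717/24 = 1885/24 ≈ 78.542)
b + 51*(7 + 3*5) = 1885/24 + 51*(7 + 3*5) = 1885/24 + 51*(7 + 15) = 1885/24 + 51*22 = 1885/24 + 1122 = 28813/24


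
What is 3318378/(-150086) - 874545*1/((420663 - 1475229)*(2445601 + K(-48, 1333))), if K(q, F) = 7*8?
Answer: -1426408477930877161/64514635192868022 ≈ -22.110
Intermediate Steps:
K(q, F) = 56
3318378/(-150086) - 874545*1/((420663 - 1475229)*(2445601 + K(-48, 1333))) = 3318378/(-150086) - 874545*1/((420663 - 1475229)*(2445601 + 56)) = 3318378*(-1/150086) - 874545/((-1054566*2445657)) = -1659189/75043 - 874545/(-2579106719862) = -1659189/75043 - 874545*(-1/2579106719862) = -1659189/75043 + 291515/859702239954 = -1426408477930877161/64514635192868022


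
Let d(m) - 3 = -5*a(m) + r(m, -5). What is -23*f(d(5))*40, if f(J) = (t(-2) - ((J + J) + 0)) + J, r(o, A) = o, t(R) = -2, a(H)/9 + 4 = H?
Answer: -32200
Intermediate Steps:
a(H) = -36 + 9*H
d(m) = 183 - 44*m (d(m) = 3 + (-5*(-36 + 9*m) + m) = 3 + ((180 - 45*m) + m) = 3 + (180 - 44*m) = 183 - 44*m)
f(J) = -2 - J (f(J) = (-2 - ((J + J) + 0)) + J = (-2 - (2*J + 0)) + J = (-2 - 2*J) + J = -2 - J)
-23*f(d(5))*40 = -23*(-2 - (183 - 44*5))*40 = -23*(-2 - (183 - 220))*40 = -23*(-2 - 1*(-37))*40 = -23*(-2 + 37)*40 = -23*35*40 = -805*40 = -32200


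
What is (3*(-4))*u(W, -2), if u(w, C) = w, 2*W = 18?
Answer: -108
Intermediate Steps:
W = 9 (W = (½)*18 = 9)
(3*(-4))*u(W, -2) = (3*(-4))*9 = -12*9 = -108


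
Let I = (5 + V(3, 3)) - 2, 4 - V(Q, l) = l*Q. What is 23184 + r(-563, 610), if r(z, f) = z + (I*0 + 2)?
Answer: 22623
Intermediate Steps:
V(Q, l) = 4 - Q*l (V(Q, l) = 4 - l*Q = 4 - Q*l)
I = -2 (I = (5 + (4 - 1*3*3)) - 2 = (5 + (4 - 9)) - 2 = (5 - 5) - 2 = 0 - 2 = -2)
r(z, f) = 2 + z (r(z, f) = z + (-2*0 + 2) = z + (0 + 2) = z + 2 = 2 + z)
23184 + r(-563, 610) = 23184 + (2 - 563) = 23184 - 561 = 22623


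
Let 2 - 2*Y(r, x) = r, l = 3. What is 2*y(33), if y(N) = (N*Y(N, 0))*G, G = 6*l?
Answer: -18414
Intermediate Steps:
Y(r, x) = 1 - r/2
G = 18 (G = 6*3 = 18)
y(N) = 18*N*(1 - N/2) (y(N) = (N*(1 - N/2))*18 = 18*N*(1 - N/2))
2*y(33) = 2*(9*33*(2 - 1*33)) = 2*(9*33*(2 - 33)) = 2*(9*33*(-31)) = 2*(-9207) = -18414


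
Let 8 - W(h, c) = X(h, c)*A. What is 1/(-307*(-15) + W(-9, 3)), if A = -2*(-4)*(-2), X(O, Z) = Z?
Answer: 1/4661 ≈ 0.00021455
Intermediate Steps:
A = -16 (A = 8*(-2) = -16)
W(h, c) = 8 + 16*c (W(h, c) = 8 - c*(-16) = 8 - (-16)*c = 8 + 16*c)
1/(-307*(-15) + W(-9, 3)) = 1/(-307*(-15) + (8 + 16*3)) = 1/(4605 + (8 + 48)) = 1/(4605 + 56) = 1/4661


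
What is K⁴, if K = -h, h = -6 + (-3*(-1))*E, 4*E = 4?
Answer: 81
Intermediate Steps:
E = 1 (E = (¼)*4 = 1)
h = -3 (h = -6 - 3*(-1)*1 = -6 + 3*1 = -6 + 3 = -3)
K = 3 (K = -1*(-3) = 3)
K⁴ = 3⁴ = 81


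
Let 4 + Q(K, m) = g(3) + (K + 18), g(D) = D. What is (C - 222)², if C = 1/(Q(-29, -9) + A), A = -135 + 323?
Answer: 1526543041/30976 ≈ 49282.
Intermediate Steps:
A = 188
Q(K, m) = 17 + K (Q(K, m) = -4 + (3 + (K + 18)) = -4 + (3 + (18 + K)) = -4 + (21 + K) = 17 + K)
C = 1/176 (C = 1/((17 - 29) + 188) = 1/(-12 + 188) = 1/176 ≈ 0.0056818)
(C - 222)² = (1/176 - 222)² = (-39071/176)² = 1526543041/30976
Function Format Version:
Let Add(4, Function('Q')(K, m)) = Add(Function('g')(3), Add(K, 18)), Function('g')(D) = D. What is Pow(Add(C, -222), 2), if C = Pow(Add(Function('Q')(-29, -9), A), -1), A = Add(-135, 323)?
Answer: Rational(1526543041, 30976) ≈ 49282.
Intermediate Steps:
A = 188
Function('Q')(K, m) = Add(17, K) (Function('Q')(K, m) = Add(-4, Add(3, Add(K, 18))) = Add(-4, Add(3, Add(18, K))) = Add(-4, Add(21, K)) = Add(17, K))
C = Rational(1, 176) (C = Pow(Add(Add(17, -29), 188), -1) = Pow(Add(-12, 188), -1) = Pow(176, -1) = Rational(1, 176) ≈ 0.0056818)
Pow(Add(C, -222), 2) = Pow(Add(Rational(1, 176), -222), 2) = Pow(Rational(-39071, 176), 2) = Rational(1526543041, 30976)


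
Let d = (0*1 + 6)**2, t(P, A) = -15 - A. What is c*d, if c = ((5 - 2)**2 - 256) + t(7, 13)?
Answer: -9900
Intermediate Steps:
d = 36 (d = (0 + 6)**2 = 6**2 = 36)
c = -275 (c = ((5 - 2)**2 - 256) + (-15 - 1*13) = (3**2 - 256) + (-15 - 13) = (9 - 256) - 28 = -247 - 28 = -275)
c*d = -275*36 = -9900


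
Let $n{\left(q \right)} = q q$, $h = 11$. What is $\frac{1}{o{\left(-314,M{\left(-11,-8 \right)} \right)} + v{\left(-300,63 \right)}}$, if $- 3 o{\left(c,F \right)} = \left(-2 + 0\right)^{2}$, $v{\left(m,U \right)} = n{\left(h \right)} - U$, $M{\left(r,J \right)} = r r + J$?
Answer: $\frac{3}{170} \approx 0.017647$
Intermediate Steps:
$M{\left(r,J \right)} = J + r^{2}$ ($M{\left(r,J \right)} = r^{2} + J = J + r^{2}$)
$n{\left(q \right)} = q^{2}$
$v{\left(m,U \right)} = 121 - U$ ($v{\left(m,U \right)} = 11^{2} - U = 121 - U$)
$o{\left(c,F \right)} = - \frac{4}{3}$ ($o{\left(c,F \right)} = - \frac{\left(-2 + 0\right)^{2}}{3} = - \frac{\left(-2\right)^{2}}{3} = \left(- \frac{1}{3}\right) 4 = - \frac{4}{3}$)
$\frac{1}{o{\left(-314,M{\left(-11,-8 \right)} \right)} + v{\left(-300,63 \right)}} = \frac{1}{- \frac{4}{3} + \left(121 - 63\right)} = \frac{1}{- \frac{4}{3} + 58} = \frac{1}{\frac{170}{3}} = \frac{3}{170}$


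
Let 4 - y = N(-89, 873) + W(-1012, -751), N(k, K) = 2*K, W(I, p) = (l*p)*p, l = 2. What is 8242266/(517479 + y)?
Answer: -8242266/612265 ≈ -13.462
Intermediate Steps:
W(I, p) = 2*p**2 (W(I, p) = (2*p)*p = 2*p**2)
y = -1129744 (y = 4 - (2*873 + 2*(-751)**2) = 4 - (1746 + 2*564001) = 4 - (1746 + 1128002) = 4 - 1*1129748 = 4 - 1129748 = -1129744)
8242266/(517479 + y) = 8242266/(517479 - 1129744) = 8242266/(-612265) = 8242266*(-1/612265) = -8242266/612265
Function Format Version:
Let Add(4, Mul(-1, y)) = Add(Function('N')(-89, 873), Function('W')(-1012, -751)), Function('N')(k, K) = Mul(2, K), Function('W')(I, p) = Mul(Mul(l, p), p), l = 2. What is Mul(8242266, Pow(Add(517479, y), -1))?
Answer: Rational(-8242266, 612265) ≈ -13.462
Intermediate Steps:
Function('W')(I, p) = Mul(2, Pow(p, 2)) (Function('W')(I, p) = Mul(Mul(2, p), p) = Mul(2, Pow(p, 2)))
y = -1129744 (y = Add(4, Mul(-1, Add(Mul(2, 873), Mul(2, Pow(-751, 2))))) = Add(4, Mul(-1, Add(1746, Mul(2, 564001)))) = Add(4, Mul(-1, Add(1746, 1128002))) = Add(4, Mul(-1, 1129748)) = Add(4, -1129748) = -1129744)
Mul(8242266, Pow(Add(517479, y), -1)) = Mul(8242266, Pow(Add(517479, -1129744), -1)) = Mul(8242266, Pow(-612265, -1)) = Mul(8242266, Rational(-1, 612265)) = Rational(-8242266, 612265)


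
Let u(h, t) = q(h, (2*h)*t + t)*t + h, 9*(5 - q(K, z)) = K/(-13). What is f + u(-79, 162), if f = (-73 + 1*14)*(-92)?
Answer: 78645/13 ≈ 6049.6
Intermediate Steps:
q(K, z) = 5 + K/117 (q(K, z) = 5 - K/(9*(-13)) = 5 - K*(-1)/(9*13) = 5 - (-1)*K/117 = 5 + K/117)
f = 5428 (f = (-73 + 14)*(-92) = -59*(-92) = 5428)
u(h, t) = h + t*(5 + h/117) (u(h, t) = (5 + h/117)*t + h = t*(5 + h/117) + h = h + t*(5 + h/117))
f + u(-79, 162) = 5428 + (-79 + (1/117)*162*(585 - 79)) = 5428 + (-79 + (1/117)*162*506) = 5428 + (-79 + 9108/13) = 5428 + 8081/13 = 78645/13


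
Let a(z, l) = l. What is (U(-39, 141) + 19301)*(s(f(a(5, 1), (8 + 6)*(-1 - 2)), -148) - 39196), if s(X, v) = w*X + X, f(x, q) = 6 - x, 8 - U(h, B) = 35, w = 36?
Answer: -751898014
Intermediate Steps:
U(h, B) = -27 (U(h, B) = 8 - 1*35 = 8 - 35 = -27)
s(X, v) = 37*X (s(X, v) = 36*X + X = 37*X)
(U(-39, 141) + 19301)*(s(f(a(5, 1), (8 + 6)*(-1 - 2)), -148) - 39196) = (-27 + 19301)*(37*(6 - 1*1) - 39196) = 19274*(37*(6 - 1) - 39196) = 19274*(37*5 - 39196) = 19274*(185 - 39196) = 19274*(-39011) = -751898014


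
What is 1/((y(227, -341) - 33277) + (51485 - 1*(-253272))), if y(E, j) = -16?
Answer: 1/271464 ≈ 3.6837e-6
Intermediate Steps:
1/((y(227, -341) - 33277) + (51485 - 1*(-253272))) = 1/((-16 - 33277) + (51485 - 1*(-253272))) = 1/(-33293 + (51485 + 253272)) = 1/(-33293 + 304757) = 1/271464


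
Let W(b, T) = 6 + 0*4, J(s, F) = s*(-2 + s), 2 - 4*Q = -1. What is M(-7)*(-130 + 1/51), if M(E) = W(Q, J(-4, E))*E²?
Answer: -649642/17 ≈ -38214.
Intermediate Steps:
Q = ¾ (Q = ½ - ¼*(-1) = ½ + ¼ = ¾ ≈ 0.75000)
W(b, T) = 6 (W(b, T) = 6 + 0 = 6)
M(E) = 6*E²
M(-7)*(-130 + 1/51) = (6*(-7)²)*(-130 + 1/51) = (6*49)*(-130 + 1/51) = 294*(-6629/51) = -649642/17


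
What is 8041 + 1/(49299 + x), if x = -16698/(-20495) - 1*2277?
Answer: 7749373760603/963732588 ≈ 8041.0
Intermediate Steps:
x = -46650417/20495 (x = -16698*(-1/20495) - 2277 = 16698/20495 - 2277 = -46650417/20495 ≈ -2276.2)
8041 + 1/(49299 + x) = 8041 + 1/(49299 - 46650417/20495) = 8041 + 1/(963732588/20495) = 8041 + 20495/963732588 = 7749373760603/963732588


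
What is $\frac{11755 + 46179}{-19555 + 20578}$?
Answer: $\frac{57934}{1023} \approx 56.631$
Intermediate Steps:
$\frac{11755 + 46179}{-19555 + 20578} = \frac{57934}{1023}$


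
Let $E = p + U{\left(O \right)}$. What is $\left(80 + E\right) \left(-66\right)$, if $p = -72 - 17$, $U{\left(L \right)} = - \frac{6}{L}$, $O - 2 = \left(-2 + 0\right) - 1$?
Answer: $198$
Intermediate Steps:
$O = -1$ ($O = 2 + \left(\left(-2 + 0\right) - 1\right) = 2 - 3 = -1$)
$p = -89$ ($p = -72 - 17 = -89$)
$E = -83$ ($E = -89 - \frac{6}{-1} = -89 - -6 = -89 + 6 = -83$)
$\left(80 + E\right) \left(-66\right) = \left(80 - 83\right) \left(-66\right) = \left(-3\right) \left(-66\right) = 198$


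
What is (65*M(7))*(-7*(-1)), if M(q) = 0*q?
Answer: 0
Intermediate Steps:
M(q) = 0
(65*M(7))*(-7*(-1)) = (65*0)*(-7*(-1)) = 0*7 = 0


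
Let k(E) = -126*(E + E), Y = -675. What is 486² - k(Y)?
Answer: 66096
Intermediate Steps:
k(E) = -252*E
486² - k(Y) = 486² - (-252)*(-675) = 236196 - 1*170100 = 236196 - 170100 = 66096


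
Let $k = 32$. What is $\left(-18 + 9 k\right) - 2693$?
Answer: $-2423$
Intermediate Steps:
$\left(-18 + 9 k\right) - 2693 = \left(-18 + 9 \cdot 32\right) - 2693 = \left(-18 + 288\right) - 2693 = 270 - 2693 = -2423$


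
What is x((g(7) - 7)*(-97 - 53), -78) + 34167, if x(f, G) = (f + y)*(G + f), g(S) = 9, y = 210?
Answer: 68187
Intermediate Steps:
x(f, G) = (210 + f)*(G + f) (x(f, G) = (f + 210)*(G + f) = (210 + f)*(G + f))
x((g(7) - 7)*(-97 - 53), -78) + 34167 = (((9 - 7)*(-97 - 53))² + 210*(-78) + 210*((9 - 7)*(-97 - 53)) - 78*(9 - 7)*(-97 - 53)) + 34167 = ((2*(-150))² - 16380 + 210*(2*(-150)) - 156*(-150)) + 34167 = ((-300)² - 16380 + 210*(-300) - 78*(-300)) + 34167 = (90000 - 16380 - 63000 + 23400) + 34167 = 34020 + 34167 = 68187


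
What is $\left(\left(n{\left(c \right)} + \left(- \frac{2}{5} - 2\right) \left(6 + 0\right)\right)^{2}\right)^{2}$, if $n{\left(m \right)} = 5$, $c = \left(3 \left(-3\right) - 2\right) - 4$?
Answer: $\frac{4879681}{625} \approx 7807.5$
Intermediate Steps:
$c = -15$ ($c = \left(-9 - 2\right) - 4 = -11 - 4 = -15$)
$\left(\left(n{\left(c \right)} + \left(- \frac{2}{5} - 2\right) \left(6 + 0\right)\right)^{2}\right)^{2} = \left(\left(5 + \left(- \frac{2}{5} - 2\right) \left(6 + 0\right)\right)^{2}\right)^{2} = \left(\left(5 + \left(\left(-2\right) \frac{1}{5} - 2\right) 6\right)^{2}\right)^{2} = \left(\left(5 + \left(- \frac{2}{5} - 2\right) 6\right)^{2}\right)^{2} = \left(\left(5 - \frac{72}{5}\right)^{2}\right)^{2} = \left(\left(- \frac{47}{5}\right)^{2}\right)^{2} = \left(\frac{2209}{25}\right)^{2} = \frac{4879681}{625}$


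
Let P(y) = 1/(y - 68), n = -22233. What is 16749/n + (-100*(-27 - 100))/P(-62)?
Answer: -12235566583/7411 ≈ -1.6510e+6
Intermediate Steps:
P(y) = 1/(-68 + y)
16749/n + (-100*(-27 - 100))/P(-62) = 16749/(-22233) + (-100*(-27 - 100))/(1/(-68 - 62)) = 16749*(-1/22233) + (-100*(-127))/(1/(-130)) = -5583/7411 + 12700/(-1/130) = -5583/7411 + 12700*(-130) = -5583/7411 - 1651000 = -12235566583/7411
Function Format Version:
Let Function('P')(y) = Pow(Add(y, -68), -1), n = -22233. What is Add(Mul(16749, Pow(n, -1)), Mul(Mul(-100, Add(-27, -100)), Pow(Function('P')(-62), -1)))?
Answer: Rational(-12235566583, 7411) ≈ -1.6510e+6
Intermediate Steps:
Function('P')(y) = Pow(Add(-68, y), -1)
Add(Mul(16749, Pow(n, -1)), Mul(Mul(-100, Add(-27, -100)), Pow(Function('P')(-62), -1))) = Add(Mul(16749, Pow(-22233, -1)), Mul(Mul(-100, Add(-27, -100)), Pow(Pow(Add(-68, -62), -1), -1))) = Add(Mul(16749, Rational(-1, 22233)), Mul(Mul(-100, -127), Pow(Pow(-130, -1), -1))) = Add(Rational(-5583, 7411), Mul(12700, Pow(Rational(-1, 130), -1))) = Add(Rational(-5583, 7411), Mul(12700, -130)) = Add(Rational(-5583, 7411), -1651000) = Rational(-12235566583, 7411)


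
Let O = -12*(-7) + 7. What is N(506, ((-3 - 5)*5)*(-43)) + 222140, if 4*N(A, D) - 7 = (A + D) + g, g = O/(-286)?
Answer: 19597439/88 ≈ 2.2270e+5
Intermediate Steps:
O = 91 (O = 84 + 7 = 91)
g = -7/22 (g = 91/(-286) = 91*(-1/286) = -7/22 ≈ -0.31818)
N(A, D) = 147/88 + A/4 + D/4 (N(A, D) = 7/4 + ((A + D) - 7/22)/4 = 7/4 + (-7/22 + A + D)/4 = 7/4 + (-7/88 + A/4 + D/4) = 147/88 + A/4 + D/4)
N(506, ((-3 - 5)*5)*(-43)) + 222140 = (147/88 + (¼)*506 + (((-3 - 5)*5)*(-43))/4) + 222140 = (147/88 + 253/2 + (-8*5*(-43))/4) + 222140 = (147/88 + 253/2 + (-40*(-43))/4) + 222140 = (147/88 + 253/2 + (¼)*1720) + 222140 = (147/88 + 253/2 + 430) + 222140 = 49119/88 + 222140 = 19597439/88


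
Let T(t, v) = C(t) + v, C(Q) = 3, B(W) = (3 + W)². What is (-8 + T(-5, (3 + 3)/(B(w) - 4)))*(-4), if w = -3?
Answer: 26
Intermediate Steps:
T(t, v) = 3 + v
(-8 + T(-5, (3 + 3)/(B(w) - 4)))*(-4) = (-8 + (3 + (3 + 3)/((3 - 3)² - 4)))*(-4) = (-8 + (3 + 6/(0² - 4)))*(-4) = (-8 + (3 + 6/(0 - 4)))*(-4) = (-8 + (3 + 6/(-4)))*(-4) = (-8 + (3 + 6*(-¼)))*(-4) = (-8 + (3 - 3/2))*(-4) = (-8 + 3/2)*(-4) = -13/2*(-4) = 26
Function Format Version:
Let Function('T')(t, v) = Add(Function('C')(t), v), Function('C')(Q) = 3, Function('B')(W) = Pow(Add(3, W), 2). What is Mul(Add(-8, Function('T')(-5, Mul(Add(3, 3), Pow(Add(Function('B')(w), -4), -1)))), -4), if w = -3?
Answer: 26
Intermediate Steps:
Function('T')(t, v) = Add(3, v)
Mul(Add(-8, Function('T')(-5, Mul(Add(3, 3), Pow(Add(Function('B')(w), -4), -1)))), -4) = Mul(Add(-8, Add(3, Mul(Add(3, 3), Pow(Add(Pow(Add(3, -3), 2), -4), -1)))), -4) = Mul(Add(-8, Add(3, Mul(6, Pow(Add(Pow(0, 2), -4), -1)))), -4) = Mul(Add(-8, Add(3, Mul(6, Pow(Add(0, -4), -1)))), -4) = Mul(Add(-8, Add(3, Mul(6, Pow(-4, -1)))), -4) = Mul(Add(-8, Add(3, Mul(6, Rational(-1, 4)))), -4) = Mul(Add(-8, Add(3, Rational(-3, 2))), -4) = Mul(Add(-8, Rational(3, 2)), -4) = Mul(Rational(-13, 2), -4) = 26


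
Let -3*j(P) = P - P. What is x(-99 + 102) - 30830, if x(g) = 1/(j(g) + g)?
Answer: -92489/3 ≈ -30830.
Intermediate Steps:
j(P) = 0 (j(P) = -(P - P)/3 = -⅓*0 = 0)
x(g) = 1/g (x(g) = 1/(0 + g) = 1/g)
x(-99 + 102) - 30830 = 1/(-99 + 102) - 30830 = 1/3 - 30830 = ⅓ - 30830 = -92489/3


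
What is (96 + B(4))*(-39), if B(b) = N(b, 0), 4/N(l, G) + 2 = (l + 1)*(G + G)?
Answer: -3666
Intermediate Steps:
N(l, G) = 4/(-2 + 2*G*(1 + l)) (N(l, G) = 4/(-2 + (l + 1)*(G + G)) = 4/(-2 + (1 + l)*(2*G)) = 4/(-2 + 2*G*(1 + l)))
B(b) = -2 (B(b) = 2/(-1 + 0 + 0*b) = 2/(-1 + 0 + 0) = 2/(-1) = 2*(-1) = -2)
(96 + B(4))*(-39) = (96 - 2)*(-39) = 94*(-39) = -3666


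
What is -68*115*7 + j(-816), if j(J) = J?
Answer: -55556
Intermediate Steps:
-68*115*7 + j(-816) = -68*115*7 - 816 = -7820*7 - 816 = -54740 - 816 = -55556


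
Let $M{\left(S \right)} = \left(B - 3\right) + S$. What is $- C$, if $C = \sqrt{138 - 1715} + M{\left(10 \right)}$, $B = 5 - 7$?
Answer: $-5 - i \sqrt{1577} \approx -5.0 - 39.711 i$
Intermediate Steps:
$B = -2$
$M{\left(S \right)} = -5 + S$ ($M{\left(S \right)} = \left(-2 - 3\right) + S = -5 + S$)
$C = 5 + i \sqrt{1577}$ ($C = \sqrt{138 - 1715} + \left(-5 + 10\right) = \sqrt{-1577} + 5 = i \sqrt{1577} + 5 = 5 + i \sqrt{1577} \approx 5.0 + 39.711 i$)
$- C = - (5 + i \sqrt{1577}) = -5 - i \sqrt{1577}$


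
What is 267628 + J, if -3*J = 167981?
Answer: 634903/3 ≈ 2.1163e+5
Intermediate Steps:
J = -167981/3 (J = -1/3*167981 = -167981/3 ≈ -55994.)
267628 + J = 267628 - 167981/3 = 634903/3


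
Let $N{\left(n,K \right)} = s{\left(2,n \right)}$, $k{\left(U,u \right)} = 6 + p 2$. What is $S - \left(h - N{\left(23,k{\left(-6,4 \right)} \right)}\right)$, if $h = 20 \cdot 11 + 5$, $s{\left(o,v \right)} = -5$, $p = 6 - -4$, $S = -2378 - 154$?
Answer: $-2762$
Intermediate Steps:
$S = -2532$ ($S = -2378 - 154 = -2532$)
$p = 10$ ($p = 6 + 4 = 10$)
$k{\left(U,u \right)} = 26$ ($k{\left(U,u \right)} = 6 + 10 \cdot 2 = 6 + 20 = 26$)
$N{\left(n,K \right)} = -5$
$h = 225$ ($h = 220 + 5 = 225$)
$S - \left(h - N{\left(23,k{\left(-6,4 \right)} \right)}\right) = -2532 - 230 = -2762$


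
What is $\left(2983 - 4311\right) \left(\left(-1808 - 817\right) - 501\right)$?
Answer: $4151328$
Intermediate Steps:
$\left(2983 - 4311\right) \left(\left(-1808 - 817\right) - 501\right) = - 1328 \left(-2625 - 501\right) = \left(-1328\right) \left(-3126\right) = 4151328$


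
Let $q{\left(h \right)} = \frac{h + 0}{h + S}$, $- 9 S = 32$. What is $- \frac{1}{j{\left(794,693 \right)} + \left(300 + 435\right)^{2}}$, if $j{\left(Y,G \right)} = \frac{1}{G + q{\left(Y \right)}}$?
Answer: $- \frac{2468574}{1333585392707} \approx -1.8511 \cdot 10^{-6}$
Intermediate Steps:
$S = - \frac{32}{9}$ ($S = \left(- \frac{1}{9}\right) 32 = - \frac{32}{9} \approx -3.5556$)
$q{\left(h \right)} = \frac{h}{- \frac{32}{9} + h}$ ($q{\left(h \right)} = \frac{h + 0}{h - \frac{32}{9}} = \frac{h}{- \frac{32}{9} + h}$)
$j{\left(Y,G \right)} = \frac{1}{G + \frac{9 Y}{-32 + 9 Y}}$
$- \frac{1}{j{\left(794,693 \right)} + \left(300 + 435\right)^{2}} = - \frac{1}{\frac{-32 + 9 \cdot 794}{9 \cdot 794 + 693 \left(-32 + 9 \cdot 794\right)} + \left(300 + 435\right)^{2}} = - \frac{1}{\frac{-32 + 7146}{7146 + 693 \left(-32 + 7146\right)} + 735^{2}} = - \frac{1}{\frac{1}{7146 + 693 \cdot 7114} \cdot 7114 + 540225} = - \frac{1}{\frac{1}{7146 + 4930002} \cdot 7114 + 540225} = - \frac{1}{\frac{1}{4937148} \cdot 7114 + 540225} = - \frac{1}{\frac{3557}{2468574} + 540225} = - \frac{1}{\frac{1333585392707}{2468574}} = \left(-1\right) \frac{2468574}{1333585392707} = - \frac{2468574}{1333585392707}$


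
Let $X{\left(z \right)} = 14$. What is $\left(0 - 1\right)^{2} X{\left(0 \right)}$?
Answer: $14$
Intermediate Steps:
$\left(0 - 1\right)^{2} X{\left(0 \right)} = \left(0 - 1\right)^{2} \cdot 14 = \left(-1\right)^{2} \cdot 14 = 1 \cdot 14 = 14$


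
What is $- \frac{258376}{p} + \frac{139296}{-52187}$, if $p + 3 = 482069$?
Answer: $- \frac{40316866924}{12578789171} \approx -3.2051$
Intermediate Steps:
$p = 482066$ ($p = -3 + 482069 = 482066$)
$- \frac{258376}{p} + \frac{139296}{-52187} = - \frac{258376}{482066} + \frac{139296}{-52187} = \left(-258376\right) \frac{1}{482066} + 139296 \left(- \frac{1}{52187}\right) = - \frac{129188}{241033} - \frac{139296}{52187} = - \frac{40316866924}{12578789171}$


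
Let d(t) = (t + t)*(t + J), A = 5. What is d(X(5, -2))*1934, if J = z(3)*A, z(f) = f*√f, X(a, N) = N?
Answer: 15472 - 116040*√3 ≈ -1.8552e+5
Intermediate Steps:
z(f) = f^(3/2)
J = 15*√3 (J = 3^(3/2)*5 = (3*√3)*5 = 15*√3 ≈ 25.981)
d(t) = 2*t*(t + 15*√3) (d(t) = (t + t)*(t + 15*√3) = (2*t)*(t + 15*√3) = 2*t*(t + 15*√3))
d(X(5, -2))*1934 = (2*(-2)*(-2 + 15*√3))*1934 = (8 - 60*√3)*1934 = 15472 - 116040*√3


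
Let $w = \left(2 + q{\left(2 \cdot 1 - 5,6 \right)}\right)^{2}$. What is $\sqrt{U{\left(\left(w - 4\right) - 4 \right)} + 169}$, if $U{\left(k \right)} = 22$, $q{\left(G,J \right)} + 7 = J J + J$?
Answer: $\sqrt{191} \approx 13.82$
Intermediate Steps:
$q{\left(G,J \right)} = -7 + J + J^{2}$ ($q{\left(G,J \right)} = -7 + \left(J J + J\right) = -7 + \left(J^{2} + J\right) = -7 + \left(J + J^{2}\right) = -7 + J + J^{2}$)
$w = 1369$ ($w = \left(2 + \left(-7 + 6 + 6^{2}\right)\right)^{2} = \left(2 + \left(-7 + 6 + 36\right)\right)^{2} = \left(2 + 35\right)^{2} = 37^{2} = 1369$)
$\sqrt{U{\left(\left(w - 4\right) - 4 \right)} + 169} = \sqrt{22 + 169} = \sqrt{191}$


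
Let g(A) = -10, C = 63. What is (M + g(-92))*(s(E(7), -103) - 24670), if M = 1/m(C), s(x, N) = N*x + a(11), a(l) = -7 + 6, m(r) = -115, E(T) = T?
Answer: 1270704/5 ≈ 2.5414e+5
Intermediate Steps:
a(l) = -1
s(x, N) = -1 + N*x (s(x, N) = N*x - 1 = -1 + N*x)
M = -1/115 (M = 1/(-115) = -1/115 ≈ -0.0086956)
(M + g(-92))*(s(E(7), -103) - 24670) = (-1/115 - 10)*((-1 - 103*7) - 24670) = -1151*((-1 - 721) - 24670)/115 = -1151*(-722 - 24670)/115 = -1151/115*(-25392) = 1270704/5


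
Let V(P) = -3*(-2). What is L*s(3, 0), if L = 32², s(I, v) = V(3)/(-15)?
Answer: -2048/5 ≈ -409.60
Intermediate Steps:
V(P) = 6
s(I, v) = -⅖ (s(I, v) = 6/(-15) = 6*(-1/15) = -⅖)
L = 1024
L*s(3, 0) = 1024*(-⅖) = -2048/5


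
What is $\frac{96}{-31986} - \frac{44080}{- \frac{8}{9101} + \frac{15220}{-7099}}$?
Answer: $\frac{3795565619916332}{184684514493} \approx 20552.0$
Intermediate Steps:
$\frac{96}{-31986} - \frac{44080}{- \frac{8}{9101} + \frac{15220}{-7099}} = 96 \left(- \frac{1}{31986}\right) - \frac{44080}{\left(-8\right) \frac{1}{9101} + 15220 \left(- \frac{1}{7099}\right)} = - \frac{16}{5331} - \frac{44080}{- \frac{8}{9101} - \frac{15220}{7099}} = - \frac{16}{5331} - \frac{44080}{- \frac{138574012}{64607999}} = - \frac{16}{5331} - - \frac{711980148980}{34643503} = - \frac{16}{5331} + \frac{711980148980}{34643503} = \frac{3795565619916332}{184684514493}$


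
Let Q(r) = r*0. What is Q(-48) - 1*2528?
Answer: -2528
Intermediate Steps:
Q(r) = 0
Q(-48) - 1*2528 = 0 - 1*2528 = 0 - 2528 = -2528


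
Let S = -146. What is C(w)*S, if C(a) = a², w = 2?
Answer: -584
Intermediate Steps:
C(w)*S = 2²*(-146) = 4*(-146) = -584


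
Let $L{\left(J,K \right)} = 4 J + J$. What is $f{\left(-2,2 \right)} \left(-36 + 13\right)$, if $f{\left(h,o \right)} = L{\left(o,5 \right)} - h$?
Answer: $-276$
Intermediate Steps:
$L{\left(J,K \right)} = 5 J$
$f{\left(h,o \right)} = - h + 5 o$ ($f{\left(h,o \right)} = 5 o - h = - h + 5 o$)
$f{\left(-2,2 \right)} \left(-36 + 13\right) = \left(\left(-1\right) \left(-2\right) + 5 \cdot 2\right) \left(-36 + 13\right) = \left(2 + 10\right) \left(-23\right) = 12 \left(-23\right) = -276$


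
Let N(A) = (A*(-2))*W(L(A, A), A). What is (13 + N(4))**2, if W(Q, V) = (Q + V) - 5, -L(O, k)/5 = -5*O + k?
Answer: 383161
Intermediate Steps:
L(O, k) = -5*k + 25*O (L(O, k) = -5*(-5*O + k) = -5*(k - 5*O) = -5*k + 25*O)
W(Q, V) = -5 + Q + V
N(A) = -2*A*(-5 + 21*A) (N(A) = (A*(-2))*(-5 + (-5*A + 25*A) + A) = (-2*A)*(-5 + 20*A + A) = (-2*A)*(-5 + 21*A) = -2*A*(-5 + 21*A))
(13 + N(4))**2 = (13 + 2*4*(5 - 21*4))**2 = (13 + 2*4*(5 - 84))**2 = (13 + 2*4*(-79))**2 = (13 - 632)**2 = (-619)**2 = 383161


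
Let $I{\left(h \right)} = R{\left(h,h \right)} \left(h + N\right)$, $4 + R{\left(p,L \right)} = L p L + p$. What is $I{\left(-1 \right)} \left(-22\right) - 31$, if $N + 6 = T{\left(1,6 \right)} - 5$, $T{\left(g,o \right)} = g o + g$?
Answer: $-691$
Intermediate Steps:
$T{\left(g,o \right)} = g + g o$
$R{\left(p,L \right)} = -4 + p + p L^{2}$ ($R{\left(p,L \right)} = -4 + \left(L p L + p\right) = -4 + \left(p L^{2} + p\right) = -4 + \left(p + p L^{2}\right) = -4 + p + p L^{2}$)
$N = -4$ ($N = -6 - \left(5 - \left(1 + 6\right)\right) = -6 + \left(1 \cdot 7 - 5\right) = -6 + \left(7 - 5\right) = -6 + 2 = -4$)
$I{\left(h \right)} = \left(-4 + h\right) \left(-4 + h + h^{3}\right)$ ($I{\left(h \right)} = \left(-4 + h + h h^{2}\right) \left(h - 4\right) = \left(-4 + h + h^{3}\right) \left(-4 + h\right) = \left(-4 + h\right) \left(-4 + h + h^{3}\right)$)
$I{\left(-1 \right)} \left(-22\right) - 31 = \left(-4 - 1\right) \left(-4 - 1 + \left(-1\right)^{3}\right) \left(-22\right) - 31 = - 5 \left(-4 - 1 - 1\right) \left(-22\right) - 31 = \left(-5\right) \left(-6\right) \left(-22\right) - 31 = 30 \left(-22\right) - 31 = -660 - 31 = -691$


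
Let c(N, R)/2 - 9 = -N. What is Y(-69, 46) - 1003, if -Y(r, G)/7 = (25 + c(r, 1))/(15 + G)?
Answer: -62450/61 ≈ -1023.8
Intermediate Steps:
c(N, R) = 18 - 2*N (c(N, R) = 18 + 2*(-N) = 18 - 2*N)
Y(r, G) = -7*(43 - 2*r)/(15 + G) (Y(r, G) = -7*(25 + (18 - 2*r))/(15 + G) = -7*(43 - 2*r)/(15 + G))
Y(-69, 46) - 1003 = 7*(-43 + 2*(-69))/(15 + 46) - 1003 = 7*(-43 - 138)/61 - 1003 = 7*(1/61)*(-181) - 1003 = -1267/61 - 1003 = -62450/61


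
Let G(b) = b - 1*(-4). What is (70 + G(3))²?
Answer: 5929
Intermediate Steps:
G(b) = 4 + b (G(b) = b + 4 = 4 + b)
(70 + G(3))² = (70 + (4 + 3))² = (70 + 7)² = 77² = 5929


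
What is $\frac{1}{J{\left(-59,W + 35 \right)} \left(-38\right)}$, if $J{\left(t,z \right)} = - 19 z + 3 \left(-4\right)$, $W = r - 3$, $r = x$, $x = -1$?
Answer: $\frac{1}{22838} \approx 4.3787 \cdot 10^{-5}$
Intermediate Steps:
$r = -1$
$W = -4$ ($W = -1 - 3 = -4$)
$J{\left(t,z \right)} = -12 - 19 z$ ($J{\left(t,z \right)} = - 19 z - 12 = -12 - 19 z$)
$\frac{1}{J{\left(-59,W + 35 \right)} \left(-38\right)} = \frac{1}{\left(-12 - 19 \left(-4 + 35\right)\right) \left(-38\right)} = \frac{1}{\left(-12 - 589\right) \left(-38\right)} = \frac{1}{\left(-601\right) \left(-38\right)} = \frac{1}{22838}$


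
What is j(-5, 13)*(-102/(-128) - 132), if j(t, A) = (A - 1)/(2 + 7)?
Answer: -2799/16 ≈ -174.94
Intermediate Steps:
j(t, A) = -⅑ + A/9 (j(t, A) = (-1 + A)/9 = (-1 + A)*(⅑) = -⅑ + A/9)
j(-5, 13)*(-102/(-128) - 132) = (-⅑ + (⅑)*13)*(-102/(-128) - 132) = (-⅑ + 13/9)*(-102*(-1/128) - 132) = 4*(51/64 - 132)/3 = (4/3)*(-8397/64) = -2799/16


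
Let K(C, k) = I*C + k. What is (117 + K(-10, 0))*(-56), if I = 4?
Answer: -4312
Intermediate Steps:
K(C, k) = k + 4*C (K(C, k) = 4*C + k = k + 4*C)
(117 + K(-10, 0))*(-56) = (117 + (0 + 4*(-10)))*(-56) = (117 + (0 - 40))*(-56) = (117 - 40)*(-56) = 77*(-56) = -4312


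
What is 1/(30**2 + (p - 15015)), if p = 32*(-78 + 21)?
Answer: -1/15939 ≈ -6.2739e-5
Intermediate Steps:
p = -1824 (p = 32*(-57) = -1824)
1/(30**2 + (p - 15015)) = 1/(30**2 + (-1824 - 15015)) = 1/(900 - 16839) = 1/(-15939) = -1/15939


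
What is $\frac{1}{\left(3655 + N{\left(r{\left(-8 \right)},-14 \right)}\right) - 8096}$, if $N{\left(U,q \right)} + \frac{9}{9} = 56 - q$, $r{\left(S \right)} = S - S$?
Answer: $- \frac{1}{4372} \approx -0.00022873$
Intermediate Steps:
$r{\left(S \right)} = 0$
$N{\left(U,q \right)} = 55 - q$ ($N{\left(U,q \right)} = -1 - \left(-56 + q\right) = 55 - q$)
$\frac{1}{\left(3655 + N{\left(r{\left(-8 \right)},-14 \right)}\right) - 8096} = \frac{1}{\left(3655 + \left(55 - -14\right)\right) - 8096} = \frac{1}{\left(3655 + \left(55 + 14\right)\right) - 8096} = \frac{1}{\left(3655 + 69\right) - 8096} = \frac{1}{3724 - 8096} = \frac{1}{-4372} = - \frac{1}{4372}$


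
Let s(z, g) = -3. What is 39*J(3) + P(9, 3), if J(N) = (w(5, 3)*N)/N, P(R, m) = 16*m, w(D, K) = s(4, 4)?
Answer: -69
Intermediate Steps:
w(D, K) = -3
J(N) = -3 (J(N) = (-3*N)/N = -3)
39*J(3) + P(9, 3) = 39*(-3) + 16*3 = -117 + 48 = -69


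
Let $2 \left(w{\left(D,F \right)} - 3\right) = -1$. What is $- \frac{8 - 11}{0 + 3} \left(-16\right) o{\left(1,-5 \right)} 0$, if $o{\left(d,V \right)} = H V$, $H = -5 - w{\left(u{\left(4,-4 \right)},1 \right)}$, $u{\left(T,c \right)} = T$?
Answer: $0$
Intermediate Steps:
$w{\left(D,F \right)} = \frac{5}{2}$ ($w{\left(D,F \right)} = 3 + \frac{1}{2} \left(-1\right) = 3 - \frac{1}{2} = \frac{5}{2}$)
$H = - \frac{15}{2}$ ($H = -5 - \frac{5}{2} = - \frac{15}{2} \approx -7.5$)
$o{\left(d,V \right)} = - \frac{15 V}{2}$
$- \frac{8 - 11}{0 + 3} \left(-16\right) o{\left(1,-5 \right)} 0 = - \frac{8 - 11}{0 + 3} \left(-16\right) \left(- \frac{15}{2}\right) \left(-5\right) 0 = - - \frac{3}{3} \left(-16\right) \frac{75}{2} \cdot 0 = - \left(-3\right) \frac{1}{3} \left(-16\right) 0 = - \left(-1\right) \left(-16\right) 0 = - 16 \cdot 0 = \left(-1\right) 0 = 0$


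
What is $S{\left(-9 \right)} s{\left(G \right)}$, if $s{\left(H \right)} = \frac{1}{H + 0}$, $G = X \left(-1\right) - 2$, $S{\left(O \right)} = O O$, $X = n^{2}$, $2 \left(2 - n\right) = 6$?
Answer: $-27$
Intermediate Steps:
$n = -1$ ($n = 2 - 3 = -1$)
$X = 1$ ($X = \left(-1\right)^{2} = 1$)
$S{\left(O \right)} = O^{2}$
$G = -3$ ($G = 1 \left(-1\right) - 2 = -1 - 2 = -3$)
$s{\left(H \right)} = \frac{1}{H}$
$S{\left(-9 \right)} s{\left(G \right)} = \frac{\left(-9\right)^{2}}{-3} = 81 \left(- \frac{1}{3}\right) = -27$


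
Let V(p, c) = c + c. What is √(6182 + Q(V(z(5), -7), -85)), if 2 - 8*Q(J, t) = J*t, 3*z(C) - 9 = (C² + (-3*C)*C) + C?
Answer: √24134/2 ≈ 77.676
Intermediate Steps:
z(C) = 3 - 2*C²/3 + C/3 (z(C) = 3 + ((C² + (-3*C)*C) + C)/3 = 3 + ((C² - 3*C²) + C)/3 = 3 + (-2*C² + C)/3 = 3 + (C - 2*C²)/3 = 3 + (-2*C²/3 + C/3) = 3 - 2*C²/3 + C/3)
V(p, c) = 2*c
Q(J, t) = ¼ - J*t/8
√(6182 + Q(V(z(5), -7), -85)) = √(6182 + (¼ - ⅛*2*(-7)*(-85))) = √(6182 + (¼ - ⅛*(-14)*(-85))) = √(6182 + (¼ - 595/4)) = √(6182 - 297/2) = √(12067/2) = √24134/2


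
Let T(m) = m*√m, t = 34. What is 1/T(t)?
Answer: √34/1156 ≈ 0.0050441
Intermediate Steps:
T(m) = m^(3/2)
1/T(t) = 1/(34^(3/2)) = 1/(34*√34) = √34/1156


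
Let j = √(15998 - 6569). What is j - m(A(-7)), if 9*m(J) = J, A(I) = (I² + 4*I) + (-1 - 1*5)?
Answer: -5/3 + √9429 ≈ 95.436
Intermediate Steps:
A(I) = -6 + I² + 4*I (A(I) = (I² + 4*I) + (-1 - 5) = (I² + 4*I) - 6 = -6 + I² + 4*I)
m(J) = J/9
j = √9429 ≈ 97.103
j - m(A(-7)) = √9429 - (-6 + (-7)² + 4*(-7))/9 = √9429 - (-6 + 49 - 28)/9 = √9429 - 15/9 = √9429 - 1*5/3 = √9429 - 5/3 = -5/3 + √9429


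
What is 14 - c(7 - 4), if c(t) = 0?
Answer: 14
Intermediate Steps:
14 - c(7 - 4) = 14 - 1*0 = 14 + 0 = 14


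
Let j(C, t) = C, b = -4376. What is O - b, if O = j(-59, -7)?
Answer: 4317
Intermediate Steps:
O = -59
O - b = -59 - 1*(-4376) = -59 + 4376 = 4317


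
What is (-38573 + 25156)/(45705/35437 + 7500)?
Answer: -475458229/265823205 ≈ -1.7886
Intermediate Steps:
(-38573 + 25156)/(45705/35437 + 7500) = -13417/(45705*(1/35437) + 7500) = -13417/(45705/35437 + 7500) = -13417/265823205/35437 = -13417*35437/265823205 = -475458229/265823205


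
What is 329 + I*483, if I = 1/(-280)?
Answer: 13091/40 ≈ 327.27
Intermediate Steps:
I = -1/280 ≈ -0.0035714
329 + I*483 = 329 - 1/280*483 = 329 - 69/40 = 13091/40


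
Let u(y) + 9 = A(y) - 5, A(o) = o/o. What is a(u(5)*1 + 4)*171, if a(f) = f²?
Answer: 13851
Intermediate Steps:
A(o) = 1
u(y) = -13 (u(y) = -9 + (1 - 5) = -9 - 4 = -13)
a(u(5)*1 + 4)*171 = (-13*1 + 4)²*171 = (-13 + 4)²*171 = (-9)²*171 = 81*171 = 13851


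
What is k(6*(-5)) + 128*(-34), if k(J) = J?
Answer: -4382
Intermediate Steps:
k(6*(-5)) + 128*(-34) = 6*(-5) + 128*(-34) = -30 - 4352 = -4382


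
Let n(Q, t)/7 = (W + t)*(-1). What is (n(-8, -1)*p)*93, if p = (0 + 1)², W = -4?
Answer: 3255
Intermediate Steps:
n(Q, t) = 28 - 7*t (n(Q, t) = 7*((-4 + t)*(-1)) = 7*(4 - t) = 28 - 7*t)
p = 1 (p = 1² = 1)
(n(-8, -1)*p)*93 = ((28 - 7*(-1))*1)*93 = ((28 + 7)*1)*93 = (35*1)*93 = 35*93 = 3255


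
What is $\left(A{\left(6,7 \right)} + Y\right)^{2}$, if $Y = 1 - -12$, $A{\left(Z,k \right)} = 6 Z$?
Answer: $2401$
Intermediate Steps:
$Y = 13$ ($Y = 1 + 12 = 13$)
$\left(A{\left(6,7 \right)} + Y\right)^{2} = \left(6 \cdot 6 + 13\right)^{2} = \left(36 + 13\right)^{2} = 49^{2} = 2401$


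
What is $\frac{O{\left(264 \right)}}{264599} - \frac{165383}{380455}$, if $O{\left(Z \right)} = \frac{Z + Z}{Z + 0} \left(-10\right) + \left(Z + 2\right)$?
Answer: $- \frac{43666584487}{100668012545} \approx -0.43377$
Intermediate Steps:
$O{\left(Z \right)} = -18 + Z$ ($O{\left(Z \right)} = \frac{2 Z}{Z} \left(-10\right) + \left(2 + Z\right) = 2 \left(-10\right) + \left(2 + Z\right) = -20 + \left(2 + Z\right) = -18 + Z$)
$\frac{O{\left(264 \right)}}{264599} - \frac{165383}{380455} = \frac{-18 + 264}{264599} - \frac{165383}{380455} = 246 \cdot \frac{1}{264599} - \frac{165383}{380455} = \frac{246}{264599} - \frac{165383}{380455} = - \frac{43666584487}{100668012545}$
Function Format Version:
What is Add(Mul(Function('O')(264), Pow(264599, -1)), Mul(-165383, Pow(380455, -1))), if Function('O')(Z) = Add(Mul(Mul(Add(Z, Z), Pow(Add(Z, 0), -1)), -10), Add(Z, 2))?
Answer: Rational(-43666584487, 100668012545) ≈ -0.43377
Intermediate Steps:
Function('O')(Z) = Add(-18, Z) (Function('O')(Z) = Add(Mul(Mul(Mul(2, Z), Pow(Z, -1)), -10), Add(2, Z)) = Add(Mul(2, -10), Add(2, Z)) = Add(-20, Add(2, Z)) = Add(-18, Z))
Add(Mul(Function('O')(264), Pow(264599, -1)), Mul(-165383, Pow(380455, -1))) = Add(Mul(Add(-18, 264), Pow(264599, -1)), Mul(-165383, Pow(380455, -1))) = Add(Mul(246, Rational(1, 264599)), Mul(-165383, Rational(1, 380455))) = Add(Rational(246, 264599), Rational(-165383, 380455)) = Rational(-43666584487, 100668012545)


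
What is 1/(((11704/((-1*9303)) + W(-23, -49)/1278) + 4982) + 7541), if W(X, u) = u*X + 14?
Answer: 566154/7089739733 ≈ 7.9855e-5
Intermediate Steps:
W(X, u) = 14 + X*u (W(X, u) = X*u + 14 = 14 + X*u)
1/(((11704/((-1*9303)) + W(-23, -49)/1278) + 4982) + 7541) = 1/(((11704/((-1*9303)) + (14 - 23*(-49))/1278) + 4982) + 7541) = 1/(((11704/(-9303) + (14 + 1127)*(1/1278)) + 4982) + 7541) = 1/(((11704*(-1/9303) + 1141*(1/1278)) + 4982) + 7541) = 1/(((-1672/1329 + 1141/1278) + 4982) + 7541) = 1/((-206809/566154 + 4982) + 7541) = 1/(2820372419/566154 + 7541) = 1/(7089739733/566154) = 566154/7089739733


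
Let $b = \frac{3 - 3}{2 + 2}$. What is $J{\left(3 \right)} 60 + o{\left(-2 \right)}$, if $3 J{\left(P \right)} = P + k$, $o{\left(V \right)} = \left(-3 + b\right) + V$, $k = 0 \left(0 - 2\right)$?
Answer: $55$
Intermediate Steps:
$k = 0$ ($k = 0 \left(-2\right) = 0$)
$b = 0$ ($b = \frac{0}{4} = 0 \cdot \frac{1}{4} = 0$)
$o{\left(V \right)} = -3 + V$ ($o{\left(V \right)} = \left(-3 + 0\right) + V = -3 + V$)
$J{\left(P \right)} = \frac{P}{3}$ ($J{\left(P \right)} = \frac{P + 0}{3} = \frac{P}{3}$)
$J{\left(3 \right)} 60 + o{\left(-2 \right)} = \frac{1}{3} \cdot 3 \cdot 60 - 5 = 1 \cdot 60 - 5 = 60 - 5 = 55$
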